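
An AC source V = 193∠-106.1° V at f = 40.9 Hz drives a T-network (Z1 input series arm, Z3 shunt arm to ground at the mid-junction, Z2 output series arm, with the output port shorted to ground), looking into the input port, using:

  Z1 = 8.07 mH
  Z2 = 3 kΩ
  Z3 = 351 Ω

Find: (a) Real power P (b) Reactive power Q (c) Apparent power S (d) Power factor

Step 1 — Angular frequency: ω = 2π·f = 2π·40.9 = 257 rad/s.
Step 2 — Component impedances:
  Z1: Z = jωL = j·257·0.00807 = 0 + j2.074 Ω
  Z2: Z = R = 3000 Ω
  Z3: Z = R = 351 Ω
Step 3 — With the output port shorted to ground, the output series arm Z2 runs from the junction to ground; the shunt arm Z3 also runs from the junction to ground. They appear in parallel: Z3 || Z2 = 314.2 Ω.
Step 4 — Series with input arm Z1: Z_in = Z1 + (Z3 || Z2) = 314.2 + j2.074 Ω = 314.2∠0.4° Ω.
Step 5 — Source phasor: V = 193∠-106.1° V = -53.52 - j185.4 V.
Step 6 — Current: I = V / Z = -0.1742 - j0.589 A = 0.6142∠-106.5° A.
Step 7 — Complex power: S = V·I* = 118.5 + j0.7823 VA.
Step 8 — Real power: P = Re(S) = 118.5 W.
Step 9 — Reactive power: Q = Im(S) = 0.7823 VAR.
Step 10 — Apparent power: |S| = 118.5 VA.
Step 11 — Power factor: PF = P/|S| = 1 (lagging).

(a) P = 118.5 W  (b) Q = 0.7823 VAR  (c) S = 118.5 VA  (d) PF = 1 (lagging)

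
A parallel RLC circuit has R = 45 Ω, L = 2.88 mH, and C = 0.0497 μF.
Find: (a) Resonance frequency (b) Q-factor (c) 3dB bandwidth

Step 1 — Resonance: ω₀ = 1/√(LC) = 1/√(0.00288·4.97e-08) = 8.358e+04 rad/s.
Step 2 — f₀ = ω₀/(2π) = 1.33e+04 Hz.
Step 3 — Parallel Q: Q = R/(ω₀L) = 45/(8.358e+04·0.00288) = 0.1869.
Step 4 — Bandwidth: Δω = ω₀/Q = 4.471e+05 rad/s; BW = Δω/(2π) = 7.116e+04 Hz.

(a) f₀ = 1.33e+04 Hz  (b) Q = 0.1869  (c) BW = 7.116e+04 Hz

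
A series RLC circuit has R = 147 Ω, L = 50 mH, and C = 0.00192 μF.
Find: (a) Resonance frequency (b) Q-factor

Step 1 — Resonance condition Im(Z)=0 gives ω₀ = 1/√(LC).
Step 2 — ω₀ = 1/√(0.05·1.92e-09) = 1.021e+05 rad/s.
Step 3 — f₀ = ω₀/(2π) = 1.624e+04 Hz.
Step 4 — Series Q: Q = ω₀L/R = 1.021e+05·0.05/147 = 34.71.

(a) f₀ = 1.624e+04 Hz  (b) Q = 34.71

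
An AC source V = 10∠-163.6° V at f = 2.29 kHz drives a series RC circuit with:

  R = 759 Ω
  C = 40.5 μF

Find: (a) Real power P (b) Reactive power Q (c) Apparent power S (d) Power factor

Step 1 — Angular frequency: ω = 2π·f = 2π·2290 = 1.439e+04 rad/s.
Step 2 — Component impedances:
  R: Z = R = 759 Ω
  C: Z = 1/(jωC) = -j/(ω·C) = 0 - j1.716 Ω
Step 3 — Series combination: Z_total = R + C = 759 - j1.716 Ω = 759∠-0.1° Ω.
Step 4 — Source phasor: V = 10∠-163.6° V = -9.593 - j2.823 V.
Step 5 — Current: I = V / Z = -0.01263 - j0.003748 A = 0.01318∠-163.5° A.
Step 6 — Complex power: S = V·I* = 0.1318 - j0.0002979 VA.
Step 7 — Real power: P = Re(S) = 0.1318 W.
Step 8 — Reactive power: Q = Im(S) = -0.0002979 VAR.
Step 9 — Apparent power: |S| = 0.1318 VA.
Step 10 — Power factor: PF = P/|S| = 1 (leading).

(a) P = 0.1318 W  (b) Q = -0.0002979 VAR  (c) S = 0.1318 VA  (d) PF = 1 (leading)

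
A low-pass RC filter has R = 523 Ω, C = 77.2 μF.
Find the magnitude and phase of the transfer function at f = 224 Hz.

Step 1 — Angular frequency: ω = 2π·224 = 1407 rad/s.
Step 2 — Transfer function: H(jω) = 1/(1 + jωRC).
Step 3 — Denominator: 1 + jωRC = 1 + j·1407·523·7.72e-05 = 1 + j56.83.
Step 4 — H = 0.0003096 - j0.01759.
Step 5 — Magnitude: |H| = 0.01759 (-35.1 dB); phase: φ = -89.0°.

|H| = 0.01759 (-35.1 dB), φ = -89.0°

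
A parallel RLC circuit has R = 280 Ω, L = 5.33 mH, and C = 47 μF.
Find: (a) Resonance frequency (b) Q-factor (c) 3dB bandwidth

Step 1 — Resonance: ω₀ = 1/√(LC) = 1/√(0.00533·4.7e-05) = 1998 rad/s.
Step 2 — f₀ = ω₀/(2π) = 318 Hz.
Step 3 — Parallel Q: Q = R/(ω₀L) = 280/(1998·0.00533) = 26.29.
Step 4 — Bandwidth: Δω = ω₀/Q = 75.99 rad/s; BW = Δω/(2π) = 12.09 Hz.

(a) f₀ = 318 Hz  (b) Q = 26.29  (c) BW = 12.09 Hz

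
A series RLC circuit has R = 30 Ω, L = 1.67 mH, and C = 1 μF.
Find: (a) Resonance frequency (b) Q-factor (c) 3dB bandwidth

Step 1 — Resonance: ω₀ = 1/√(LC) = 1/√(0.00167·1e-06) = 2.447e+04 rad/s.
Step 2 — f₀ = ω₀/(2π) = 3895 Hz.
Step 3 — Series Q: Q = ω₀L/R = 2.447e+04·0.00167/30 = 1.362.
Step 4 — Bandwidth: Δω = ω₀/Q = 1.796e+04 rad/s; BW = Δω/(2π) = 2859 Hz.

(a) f₀ = 3895 Hz  (b) Q = 1.362  (c) BW = 2859 Hz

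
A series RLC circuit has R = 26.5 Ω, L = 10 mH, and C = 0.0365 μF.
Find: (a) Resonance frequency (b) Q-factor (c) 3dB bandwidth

Step 1 — Resonance: ω₀ = 1/√(LC) = 1/√(0.01·3.65e-08) = 5.234e+04 rad/s.
Step 2 — f₀ = ω₀/(2π) = 8331 Hz.
Step 3 — Series Q: Q = ω₀L/R = 5.234e+04·0.01/26.5 = 19.75.
Step 4 — Bandwidth: Δω = ω₀/Q = 2650 rad/s; BW = Δω/(2π) = 421.8 Hz.

(a) f₀ = 8331 Hz  (b) Q = 19.75  (c) BW = 421.8 Hz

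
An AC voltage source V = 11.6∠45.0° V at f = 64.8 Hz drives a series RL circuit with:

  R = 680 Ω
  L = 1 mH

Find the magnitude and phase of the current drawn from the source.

Step 1 — Angular frequency: ω = 2π·f = 2π·64.8 = 407.2 rad/s.
Step 2 — Component impedances:
  R: Z = R = 680 Ω
  L: Z = jωL = j·407.2·0.001 = 0 + j0.4072 Ω
Step 3 — Series combination: Z_total = R + L = 680 + j0.4072 Ω = 680∠0.0° Ω.
Step 4 — Source phasor: V = 11.6∠45.0° V = 8.202 + j8.202 V.
Step 5 — Ohm's law: I = V / Z_total = (8.202 + j8.202) / (680 + j0.4072) = 0.01207 + j0.01206 A.
Step 6 — Convert to polar: |I| = 0.01706 A, ∠I = 45.0°.

I = 0.01706∠45.0° A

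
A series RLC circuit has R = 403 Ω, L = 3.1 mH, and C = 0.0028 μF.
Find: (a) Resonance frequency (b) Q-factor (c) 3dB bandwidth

Step 1 — Resonance: ω₀ = 1/√(LC) = 1/√(0.0031·2.8e-09) = 3.394e+05 rad/s.
Step 2 — f₀ = ω₀/(2π) = 5.402e+04 Hz.
Step 3 — Series Q: Q = ω₀L/R = 3.394e+05·0.0031/403 = 2.611.
Step 4 — Bandwidth: Δω = ω₀/Q = 1.3e+05 rad/s; BW = Δω/(2π) = 2.069e+04 Hz.

(a) f₀ = 5.402e+04 Hz  (b) Q = 2.611  (c) BW = 2.069e+04 Hz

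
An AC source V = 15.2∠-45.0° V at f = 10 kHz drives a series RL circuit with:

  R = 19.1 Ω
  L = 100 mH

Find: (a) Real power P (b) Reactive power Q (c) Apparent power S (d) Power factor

Step 1 — Angular frequency: ω = 2π·f = 2π·1e+04 = 6.283e+04 rad/s.
Step 2 — Component impedances:
  R: Z = R = 19.1 Ω
  L: Z = jωL = j·6.283e+04·0.1 = 0 + j6283 Ω
Step 3 — Series combination: Z_total = R + L = 19.1 + j6283 Ω = 6283∠89.8° Ω.
Step 4 — Source phasor: V = 15.2∠-45.0° V = 10.75 - j10.75 V.
Step 5 — Current: I = V / Z = -0.001705 - j0.001716 A = 0.002419∠-134.8° A.
Step 6 — Complex power: S = V·I* = 0.0001118 + j0.03677 VA.
Step 7 — Real power: P = Re(S) = 0.0001118 W.
Step 8 — Reactive power: Q = Im(S) = 0.03677 VAR.
Step 9 — Apparent power: |S| = 0.03677 VA.
Step 10 — Power factor: PF = P/|S| = 0.00304 (lagging).

(a) P = 0.0001118 W  (b) Q = 0.03677 VAR  (c) S = 0.03677 VA  (d) PF = 0.00304 (lagging)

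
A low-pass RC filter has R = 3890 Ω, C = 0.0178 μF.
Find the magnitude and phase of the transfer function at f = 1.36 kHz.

Step 1 — Angular frequency: ω = 2π·1360 = 8545 rad/s.
Step 2 — Transfer function: H(jω) = 1/(1 + jωRC).
Step 3 — Denominator: 1 + jωRC = 1 + j·8545·3890·1.78e-08 = 1 + j0.5917.
Step 4 — H = 0.7407 - j0.4383.
Step 5 — Magnitude: |H| = 0.8606 (-1.3 dB); phase: φ = -30.6°.

|H| = 0.8606 (-1.3 dB), φ = -30.6°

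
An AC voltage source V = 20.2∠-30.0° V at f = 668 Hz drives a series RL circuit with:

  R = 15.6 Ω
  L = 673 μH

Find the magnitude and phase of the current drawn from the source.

Step 1 — Angular frequency: ω = 2π·f = 2π·668 = 4197 rad/s.
Step 2 — Component impedances:
  R: Z = R = 15.6 Ω
  L: Z = jωL = j·4197·0.000673 = 0 + j2.825 Ω
Step 3 — Series combination: Z_total = R + L = 15.6 + j2.825 Ω = 15.85∠10.3° Ω.
Step 4 — Source phasor: V = 20.2∠-30.0° V = 17.49 - j10.1 V.
Step 5 — Ohm's law: I = V / Z_total = (17.49 - j10.1) / (15.6 + j2.825) = 0.9723 - j0.8235 A.
Step 6 — Convert to polar: |I| = 1.274 A, ∠I = -40.3°.

I = 1.274∠-40.3° A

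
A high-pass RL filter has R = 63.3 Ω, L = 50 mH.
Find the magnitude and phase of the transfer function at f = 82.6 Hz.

Step 1 — Angular frequency: ω = 2π·82.6 = 519 rad/s.
Step 2 — Transfer function: H(jω) = jωL/(R + jωL).
Step 3 — Numerator jωL = j·25.95; denominator R + jωL = 63.3 + j25.95.
Step 4 — H = 0.1439 + j0.351.
Step 5 — Magnitude: |H| = 0.3793 (-8.4 dB); phase: φ = 67.7°.

|H| = 0.3793 (-8.4 dB), φ = 67.7°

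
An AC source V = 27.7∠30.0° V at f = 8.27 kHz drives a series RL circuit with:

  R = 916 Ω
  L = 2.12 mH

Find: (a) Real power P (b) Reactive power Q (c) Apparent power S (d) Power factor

Step 1 — Angular frequency: ω = 2π·f = 2π·8270 = 5.196e+04 rad/s.
Step 2 — Component impedances:
  R: Z = R = 916 Ω
  L: Z = jωL = j·5.196e+04·0.00212 = 0 + j110.2 Ω
Step 3 — Series combination: Z_total = R + L = 916 + j110.2 Ω = 922.6∠6.9° Ω.
Step 4 — Source phasor: V = 27.7∠30.0° V = 23.99 + j13.85 V.
Step 5 — Current: I = V / Z = 0.02761 + j0.0118 A = 0.03002∠23.1° A.
Step 6 — Complex power: S = V·I* = 0.8257 + j0.0993 VA.
Step 7 — Real power: P = Re(S) = 0.8257 W.
Step 8 — Reactive power: Q = Im(S) = 0.0993 VAR.
Step 9 — Apparent power: |S| = 0.8317 VA.
Step 10 — Power factor: PF = P/|S| = 0.9928 (lagging).

(a) P = 0.8257 W  (b) Q = 0.0993 VAR  (c) S = 0.8317 VA  (d) PF = 0.9928 (lagging)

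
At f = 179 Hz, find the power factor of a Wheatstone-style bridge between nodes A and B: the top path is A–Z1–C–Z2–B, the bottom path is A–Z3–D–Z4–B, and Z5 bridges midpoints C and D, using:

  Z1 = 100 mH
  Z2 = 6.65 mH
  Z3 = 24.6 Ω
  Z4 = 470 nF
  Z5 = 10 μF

Step 1 — Angular frequency: ω = 2π·f = 2π·179 = 1125 rad/s.
Step 2 — Component impedances:
  Z1: Z = jωL = j·1125·0.1 = 0 + j112.5 Ω
  Z2: Z = jωL = j·1125·0.00665 = 0 + j7.479 Ω
  Z3: Z = R = 24.6 Ω
  Z4: Z = 1/(jωC) = -j/(ω·C) = 0 - j1892 Ω
  Z5: Z = 1/(jωC) = -j/(ω·C) = 0 - j88.91 Ω
Step 3 — Bridge requires nodal analysis (the Z5 bridge couples midpoints C and D, so the two paths cannot be reduced to a simple series/parallel combination). Setting node B to ground and injecting 1 A at node A, the 3-node admittance system at A, C, D solves to V_A = Z_AB = 229.4 - j137 Ω = 267.2∠-30.9° Ω.
Step 4 — Power factor: PF = cos(φ) = Re(Z)/|Z| = 229.4/267.2 = 0.8585.
Step 5 — Type: Im(Z) = -137 ⇒ leading (phase φ = -30.9°).

PF = 0.8585 (leading, φ = -30.9°)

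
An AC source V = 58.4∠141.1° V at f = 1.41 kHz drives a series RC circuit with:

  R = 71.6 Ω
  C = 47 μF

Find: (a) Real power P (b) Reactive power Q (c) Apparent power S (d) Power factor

Step 1 — Angular frequency: ω = 2π·f = 2π·1410 = 8859 rad/s.
Step 2 — Component impedances:
  R: Z = R = 71.6 Ω
  C: Z = 1/(jωC) = -j/(ω·C) = 0 - j2.402 Ω
Step 3 — Series combination: Z_total = R + C = 71.6 - j2.402 Ω = 71.64∠-1.9° Ω.
Step 4 — Source phasor: V = 58.4∠141.1° V = -45.45 + j36.67 V.
Step 5 — Current: I = V / Z = -0.6512 + j0.4904 A = 0.8152∠143.0° A.
Step 6 — Complex power: S = V·I* = 47.58 - j1.596 VA.
Step 7 — Real power: P = Re(S) = 47.58 W.
Step 8 — Reactive power: Q = Im(S) = -1.596 VAR.
Step 9 — Apparent power: |S| = 47.61 VA.
Step 10 — Power factor: PF = P/|S| = 0.9994 (leading).

(a) P = 47.58 W  (b) Q = -1.596 VAR  (c) S = 47.61 VA  (d) PF = 0.9994 (leading)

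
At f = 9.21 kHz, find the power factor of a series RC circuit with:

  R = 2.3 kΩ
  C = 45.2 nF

Step 1 — Angular frequency: ω = 2π·f = 2π·9210 = 5.787e+04 rad/s.
Step 2 — Component impedances:
  R: Z = R = 2300 Ω
  C: Z = 1/(jωC) = -j/(ω·C) = 0 - j382.3 Ω
Step 3 — Series combination: Z_total = R + C = 2300 - j382.3 Ω = 2332∠-9.4° Ω.
Step 4 — Power factor: PF = cos(φ) = Re(Z)/|Z| = 2300/2331.56 = 0.9865.
Step 5 — Type: Im(Z) = -382.3 ⇒ leading (phase φ = -9.4°).

PF = 0.9865 (leading, φ = -9.4°)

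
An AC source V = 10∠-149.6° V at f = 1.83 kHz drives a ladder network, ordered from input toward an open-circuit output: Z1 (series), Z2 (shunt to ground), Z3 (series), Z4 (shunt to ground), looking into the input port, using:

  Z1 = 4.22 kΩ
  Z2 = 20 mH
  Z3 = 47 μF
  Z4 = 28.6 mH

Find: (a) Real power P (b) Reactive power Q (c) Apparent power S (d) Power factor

Step 1 — Angular frequency: ω = 2π·f = 2π·1830 = 1.15e+04 rad/s.
Step 2 — Component impedances:
  Z1: Z = R = 4220 Ω
  Z2: Z = jωL = j·1.15e+04·0.02 = 0 + j230 Ω
  Z3: Z = 1/(jωC) = -j/(ω·C) = 0 - j1.85 Ω
  Z4: Z = jωL = j·1.15e+04·0.0286 = 0 + j328.8 Ω
Step 3 — Ladder network (open output): work backward from the far end, alternating series and parallel combinations. Z_in = 4220 + j135 Ω = 4222∠1.8° Ω.
Step 4 — Source phasor: V = 10∠-149.6° V = -8.625 - j5.06 V.
Step 5 — Current: I = V / Z = -0.00208 - j0.001133 A = 0.002368∠-151.4° A.
Step 6 — Complex power: S = V·I* = 0.02367 + j0.0007574 VA.
Step 7 — Real power: P = Re(S) = 0.02367 W.
Step 8 — Reactive power: Q = Im(S) = 0.0007574 VAR.
Step 9 — Apparent power: |S| = 0.02368 VA.
Step 10 — Power factor: PF = P/|S| = 0.9995 (lagging).

(a) P = 0.02367 W  (b) Q = 0.0007574 VAR  (c) S = 0.02368 VA  (d) PF = 0.9995 (lagging)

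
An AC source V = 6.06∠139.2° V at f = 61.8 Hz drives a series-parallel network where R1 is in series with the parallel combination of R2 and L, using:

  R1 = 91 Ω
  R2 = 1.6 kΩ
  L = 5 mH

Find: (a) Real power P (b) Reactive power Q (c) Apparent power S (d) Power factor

Step 1 — Angular frequency: ω = 2π·f = 2π·61.8 = 388.3 rad/s.
Step 2 — Component impedances:
  R1: Z = R = 91 Ω
  R2: Z = R = 1600 Ω
  L: Z = jωL = j·388.3·0.005 = 0 + j1.942 Ω
Step 3 — Parallel branch: R2 || L = 1/(1/R2 + 1/L) = 0.002356 + j1.942 Ω.
Step 4 — Series with R1: Z_total = R1 + (R2 || L) = 91 + j1.942 Ω = 91.02∠1.2° Ω.
Step 5 — Source phasor: V = 6.06∠139.2° V = -4.587 + j3.96 V.
Step 6 — Current: I = V / Z = -0.04946 + j0.04457 A = 0.06658∠138.0° A.
Step 7 — Complex power: S = V·I* = 0.4034 + j0.008606 VA.
Step 8 — Real power: P = Re(S) = 0.4034 W.
Step 9 — Reactive power: Q = Im(S) = 0.008606 VAR.
Step 10 — Apparent power: |S| = 0.4035 VA.
Step 11 — Power factor: PF = P/|S| = 0.9998 (lagging).

(a) P = 0.4034 W  (b) Q = 0.008606 VAR  (c) S = 0.4035 VA  (d) PF = 0.9998 (lagging)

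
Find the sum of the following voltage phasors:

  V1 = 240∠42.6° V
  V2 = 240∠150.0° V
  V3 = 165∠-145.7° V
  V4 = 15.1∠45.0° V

Step 1 — Convert each phasor to rectangular form:
  V1 = 240·(cos(42.6°) + j·sin(42.6°)) = 176.7 + j162.5 V
  V2 = 240·(cos(150.0°) + j·sin(150.0°)) = -207.8 + j120 V
  V3 = 165·(cos(-145.7°) + j·sin(-145.7°)) = -136.3 - j92.98 V
  V4 = 15.1·(cos(45.0°) + j·sin(45.0°)) = 10.68 + j10.68 V
Step 2 — Sum components: V_total = -156.8 + j200.1 V.
Step 3 — Convert to polar: |V_total| = 254.3 V, ∠V_total = 128.1°.

V_total = 254.3∠128.1° V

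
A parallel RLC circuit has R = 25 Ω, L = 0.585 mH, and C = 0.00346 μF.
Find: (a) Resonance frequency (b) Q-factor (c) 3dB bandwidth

Step 1 — Resonance: ω₀ = 1/√(LC) = 1/√(0.000585·3.46e-09) = 7.029e+05 rad/s.
Step 2 — f₀ = ω₀/(2π) = 1.119e+05 Hz.
Step 3 — Parallel Q: Q = R/(ω₀L) = 25/(7.029e+05·0.000585) = 0.0608.
Step 4 — Bandwidth: Δω = ω₀/Q = 1.156e+07 rad/s; BW = Δω/(2π) = 1.84e+06 Hz.

(a) f₀ = 1.119e+05 Hz  (b) Q = 0.0608  (c) BW = 1.84e+06 Hz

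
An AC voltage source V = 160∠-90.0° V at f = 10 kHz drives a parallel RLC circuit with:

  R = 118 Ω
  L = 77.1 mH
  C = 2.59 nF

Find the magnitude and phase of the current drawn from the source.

Step 1 — Angular frequency: ω = 2π·f = 2π·1e+04 = 6.283e+04 rad/s.
Step 2 — Component impedances:
  R: Z = R = 118 Ω
  L: Z = jωL = j·6.283e+04·0.0771 = 0 + j4844 Ω
  C: Z = 1/(jωC) = -j/(ω·C) = 0 - j6145 Ω
Step 3 — Parallel combination: 1/Z_total = 1/R + 1/L + 1/C; Z_total = 118 + j0.6084 Ω = 118∠0.3° Ω.
Step 4 — Source phasor: V = 160∠-90.0° V = 0 - j160 V.
Step 5 — Ohm's law: I = V / Z_total = (0 - j160) / (118 + j0.6084) = -0.006991 - j1.356 A.
Step 6 — Convert to polar: |I| = 1.356 A, ∠I = -90.3°.

I = 1.356∠-90.3° A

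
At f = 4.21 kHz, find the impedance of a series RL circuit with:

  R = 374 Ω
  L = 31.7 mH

Step 1 — Angular frequency: ω = 2π·f = 2π·4210 = 2.645e+04 rad/s.
Step 2 — Component impedances:
  R: Z = R = 374 Ω
  L: Z = jωL = j·2.645e+04·0.0317 = 0 + j838.5 Ω
Step 3 — Series combination: Z_total = R + L = 374 + j838.5 Ω = 918.2∠66.0° Ω.

Z = 374 + j838.5 Ω = 918.2∠66.0° Ω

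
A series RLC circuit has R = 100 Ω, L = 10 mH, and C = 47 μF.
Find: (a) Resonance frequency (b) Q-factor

Step 1 — Resonance condition Im(Z)=0 gives ω₀ = 1/√(LC).
Step 2 — ω₀ = 1/√(0.01·4.7e-05) = 1459 rad/s.
Step 3 — f₀ = ω₀/(2π) = 232.2 Hz.
Step 4 — Series Q: Q = ω₀L/R = 1459·0.01/100 = 0.1459.

(a) f₀ = 232.2 Hz  (b) Q = 0.1459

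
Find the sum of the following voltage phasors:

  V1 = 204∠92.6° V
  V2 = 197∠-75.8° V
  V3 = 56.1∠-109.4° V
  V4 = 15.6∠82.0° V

Step 1 — Convert each phasor to rectangular form:
  V1 = 204·(cos(92.6°) + j·sin(92.6°)) = -9.254 + j203.8 V
  V2 = 197·(cos(-75.8°) + j·sin(-75.8°)) = 48.33 - j191 V
  V3 = 56.1·(cos(-109.4°) + j·sin(-109.4°)) = -18.63 - j52.91 V
  V4 = 15.6·(cos(82.0°) + j·sin(82.0°)) = 2.171 + j15.45 V
Step 2 — Sum components: V_total = 22.61 - j24.66 V.
Step 3 — Convert to polar: |V_total| = 33.45 V, ∠V_total = -47.5°.

V_total = 33.45∠-47.5° V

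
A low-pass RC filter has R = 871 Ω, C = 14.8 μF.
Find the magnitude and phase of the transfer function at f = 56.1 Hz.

Step 1 — Angular frequency: ω = 2π·56.1 = 352.5 rad/s.
Step 2 — Transfer function: H(jω) = 1/(1 + jωRC).
Step 3 — Denominator: 1 + jωRC = 1 + j·352.5·871·1.48e-05 = 1 + j4.544.
Step 4 — H = 0.0462 - j0.2099.
Step 5 — Magnitude: |H| = 0.2149 (-13.4 dB); phase: φ = -77.6°.

|H| = 0.2149 (-13.4 dB), φ = -77.6°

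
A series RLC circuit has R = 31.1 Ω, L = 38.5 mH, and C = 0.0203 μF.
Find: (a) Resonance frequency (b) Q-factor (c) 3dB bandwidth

Step 1 — Resonance: ω₀ = 1/√(LC) = 1/√(0.0385·2.03e-08) = 3.577e+04 rad/s.
Step 2 — f₀ = ω₀/(2π) = 5693 Hz.
Step 3 — Series Q: Q = ω₀L/R = 3.577e+04·0.0385/31.1 = 44.28.
Step 4 — Bandwidth: Δω = ω₀/Q = 807.8 rad/s; BW = Δω/(2π) = 128.6 Hz.

(a) f₀ = 5693 Hz  (b) Q = 44.28  (c) BW = 128.6 Hz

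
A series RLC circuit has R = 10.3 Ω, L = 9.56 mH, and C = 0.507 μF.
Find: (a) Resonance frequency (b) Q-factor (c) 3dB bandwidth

Step 1 — Resonance: ω₀ = 1/√(LC) = 1/√(0.00956·5.07e-07) = 1.436e+04 rad/s.
Step 2 — f₀ = ω₀/(2π) = 2286 Hz.
Step 3 — Series Q: Q = ω₀L/R = 1.436e+04·0.00956/10.3 = 13.33.
Step 4 — Bandwidth: Δω = ω₀/Q = 1077 rad/s; BW = Δω/(2π) = 171.5 Hz.

(a) f₀ = 2286 Hz  (b) Q = 13.33  (c) BW = 171.5 Hz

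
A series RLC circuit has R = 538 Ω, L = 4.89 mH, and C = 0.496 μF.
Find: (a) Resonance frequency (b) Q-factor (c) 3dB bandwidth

Step 1 — Resonance: ω₀ = 1/√(LC) = 1/√(0.00489·4.96e-07) = 2.031e+04 rad/s.
Step 2 — f₀ = ω₀/(2π) = 3232 Hz.
Step 3 — Series Q: Q = ω₀L/R = 2.031e+04·0.00489/538 = 0.1846.
Step 4 — Bandwidth: Δω = ω₀/Q = 1.1e+05 rad/s; BW = Δω/(2π) = 1.751e+04 Hz.

(a) f₀ = 3232 Hz  (b) Q = 0.1846  (c) BW = 1.751e+04 Hz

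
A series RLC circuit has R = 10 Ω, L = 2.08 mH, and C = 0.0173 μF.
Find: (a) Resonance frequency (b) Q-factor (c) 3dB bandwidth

Step 1 — Resonance condition Im(Z)=0 gives ω₀ = 1/√(LC).
Step 2 — ω₀ = 1/√(0.00208·1.73e-08) = 1.667e+05 rad/s.
Step 3 — f₀ = ω₀/(2π) = 2.653e+04 Hz.
Step 4 — Series Q: Q = ω₀L/R = 1.667e+05·0.00208/10 = 34.67.
Step 5 — 3dB bandwidth: Δω = ω₀/Q = 4808 rad/s; BW = Δω/(2π) = 765.2 Hz.

(a) f₀ = 2.653e+04 Hz  (b) Q = 34.67  (c) BW = 765.2 Hz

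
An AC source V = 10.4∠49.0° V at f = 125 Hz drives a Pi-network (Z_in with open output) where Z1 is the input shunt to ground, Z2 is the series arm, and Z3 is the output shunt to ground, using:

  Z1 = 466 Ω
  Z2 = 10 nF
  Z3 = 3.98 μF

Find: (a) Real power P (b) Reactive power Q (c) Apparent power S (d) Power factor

Step 1 — Angular frequency: ω = 2π·f = 2π·125 = 785.4 rad/s.
Step 2 — Component impedances:
  Z1: Z = R = 466 Ω
  Z2: Z = 1/(jωC) = -j/(ω·C) = 0 - j1.273e+05 Ω
  Z3: Z = 1/(jωC) = -j/(ω·C) = 0 - j319.9 Ω
Step 3 — With open output, the series arm Z2 and the output shunt Z3 appear in series to ground: Z2 + Z3 = 0 - j1.276e+05 Ω.
Step 4 — Parallel with input shunt Z1: Z_in = Z1 || (Z2 + Z3) = 466 - j1.701 Ω = 466∠-0.2° Ω.
Step 5 — Source phasor: V = 10.4∠49.0° V = 6.823 + j7.849 V.
Step 6 — Current: I = V / Z = 0.01458 + j0.0169 A = 0.02232∠49.2° A.
Step 7 — Complex power: S = V·I* = 0.2321 - j0.0008474 VA.
Step 8 — Real power: P = Re(S) = 0.2321 W.
Step 9 — Reactive power: Q = Im(S) = -0.0008474 VAR.
Step 10 — Apparent power: |S| = 0.2321 VA.
Step 11 — Power factor: PF = P/|S| = 1 (leading).

(a) P = 0.2321 W  (b) Q = -0.0008474 VAR  (c) S = 0.2321 VA  (d) PF = 1 (leading)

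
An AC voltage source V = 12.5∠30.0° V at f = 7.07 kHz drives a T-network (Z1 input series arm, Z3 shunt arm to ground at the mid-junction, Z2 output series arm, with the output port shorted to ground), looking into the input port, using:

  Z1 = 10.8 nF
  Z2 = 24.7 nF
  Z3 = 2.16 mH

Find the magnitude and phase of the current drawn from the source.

Step 1 — Angular frequency: ω = 2π·f = 2π·7070 = 4.442e+04 rad/s.
Step 2 — Component impedances:
  Z1: Z = 1/(jωC) = -j/(ω·C) = 0 - j2084 Ω
  Z2: Z = 1/(jωC) = -j/(ω·C) = 0 - j911.4 Ω
  Z3: Z = jωL = j·4.442e+04·0.00216 = 0 + j95.95 Ω
Step 3 — With the output port shorted to ground, the output series arm Z2 runs from the junction to ground; the shunt arm Z3 also runs from the junction to ground. They appear in parallel: Z3 || Z2 = 0 + j107.2 Ω.
Step 4 — Series with input arm Z1: Z_in = Z1 + (Z3 || Z2) = 0 - j1977 Ω = 1977∠-90.0° Ω.
Step 5 — Source phasor: V = 12.5∠30.0° V = 10.83 + j6.25 V.
Step 6 — Ohm's law: I = V / Z_total = (10.83 + j6.25) / (0 - j1977) = -0.003161 + j0.005475 A.
Step 7 — Convert to polar: |I| = 0.006322 A, ∠I = 120.0°.

I = 0.006322∠120.0° A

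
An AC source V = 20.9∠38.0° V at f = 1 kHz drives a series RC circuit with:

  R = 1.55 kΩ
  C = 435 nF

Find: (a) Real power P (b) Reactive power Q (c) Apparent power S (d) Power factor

Step 1 — Angular frequency: ω = 2π·f = 2π·1000 = 6283 rad/s.
Step 2 — Component impedances:
  R: Z = R = 1550 Ω
  C: Z = 1/(jωC) = -j/(ω·C) = 0 - j365.9 Ω
Step 3 — Series combination: Z_total = R + C = 1550 - j365.9 Ω = 1593∠-13.3° Ω.
Step 4 — Source phasor: V = 20.9∠38.0° V = 16.47 + j12.87 V.
Step 5 — Current: I = V / Z = 0.008209 + j0.01024 A = 0.01312∠51.3° A.
Step 6 — Complex power: S = V·I* = 0.2669 - j0.06301 VA.
Step 7 — Real power: P = Re(S) = 0.2669 W.
Step 8 — Reactive power: Q = Im(S) = -0.06301 VAR.
Step 9 — Apparent power: |S| = 0.2743 VA.
Step 10 — Power factor: PF = P/|S| = 0.9733 (leading).

(a) P = 0.2669 W  (b) Q = -0.06301 VAR  (c) S = 0.2743 VA  (d) PF = 0.9733 (leading)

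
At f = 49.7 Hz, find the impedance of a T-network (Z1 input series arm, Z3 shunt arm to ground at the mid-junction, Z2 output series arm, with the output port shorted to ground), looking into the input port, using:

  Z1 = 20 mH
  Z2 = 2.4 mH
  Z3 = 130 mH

Step 1 — Angular frequency: ω = 2π·f = 2π·49.7 = 312.3 rad/s.
Step 2 — Component impedances:
  Z1: Z = jωL = j·312.3·0.02 = 0 + j6.245 Ω
  Z2: Z = jωL = j·312.3·0.0024 = 0 + j0.7495 Ω
  Z3: Z = jωL = j·312.3·0.13 = 0 + j40.6 Ω
Step 3 — With the output port shorted to ground, the output series arm Z2 runs from the junction to ground; the shunt arm Z3 also runs from the junction to ground. They appear in parallel: Z3 || Z2 = 0 + j0.7359 Ω.
Step 4 — Series with input arm Z1: Z_in = Z1 + (Z3 || Z2) = 0 + j6.981 Ω = 6.981∠90.0° Ω.

Z = 0 + j6.981 Ω = 6.981∠90.0° Ω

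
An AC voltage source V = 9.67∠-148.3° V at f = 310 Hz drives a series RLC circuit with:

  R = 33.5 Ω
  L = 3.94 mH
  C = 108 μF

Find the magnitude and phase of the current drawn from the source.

Step 1 — Angular frequency: ω = 2π·f = 2π·310 = 1948 rad/s.
Step 2 — Component impedances:
  R: Z = R = 33.5 Ω
  L: Z = jωL = j·1948·0.00394 = 0 + j7.674 Ω
  C: Z = 1/(jωC) = -j/(ω·C) = 0 - j4.754 Ω
Step 3 — Series combination: Z_total = R + L + C = 33.5 + j2.921 Ω = 33.63∠5.0° Ω.
Step 4 — Source phasor: V = 9.67∠-148.3° V = -8.227 - j5.081 V.
Step 5 — Ohm's law: I = V / Z_total = (-8.227 - j5.081) / (33.5 + j2.921) = -0.2569 - j0.1293 A.
Step 6 — Convert to polar: |I| = 0.2876 A, ∠I = -153.3°.

I = 0.2876∠-153.3° A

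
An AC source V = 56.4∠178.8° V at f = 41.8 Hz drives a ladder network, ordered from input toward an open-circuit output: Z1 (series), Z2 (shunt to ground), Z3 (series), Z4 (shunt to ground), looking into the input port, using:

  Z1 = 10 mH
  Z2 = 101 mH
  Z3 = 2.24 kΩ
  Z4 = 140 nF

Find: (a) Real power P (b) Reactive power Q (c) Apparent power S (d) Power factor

Step 1 — Angular frequency: ω = 2π·f = 2π·41.8 = 262.6 rad/s.
Step 2 — Component impedances:
  Z1: Z = jωL = j·262.6·0.01 = 0 + j2.626 Ω
  Z2: Z = jωL = j·262.6·0.101 = 0 + j26.53 Ω
  Z3: Z = R = 2240 Ω
  Z4: Z = 1/(jωC) = -j/(ω·C) = 0 - j2.72e+04 Ω
Step 3 — Ladder network (open output): work backward from the far end, alternating series and parallel combinations. Z_in = 0.002121 + j29.18 Ω = 29.18∠90.0° Ω.
Step 4 — Source phasor: V = 56.4∠178.8° V = -56.39 + j1.181 V.
Step 5 — Current: I = V / Z = 0.04034 + j1.933 A = 1.933∠88.8° A.
Step 6 — Complex power: S = V·I* = 0.007923 + j109 VA.
Step 7 — Real power: P = Re(S) = 0.007923 W.
Step 8 — Reactive power: Q = Im(S) = 109 VAR.
Step 9 — Apparent power: |S| = 109 VA.
Step 10 — Power factor: PF = P/|S| = 7.268e-05 (lagging).

(a) P = 0.007923 W  (b) Q = 109 VAR  (c) S = 109 VA  (d) PF = 7.268e-05 (lagging)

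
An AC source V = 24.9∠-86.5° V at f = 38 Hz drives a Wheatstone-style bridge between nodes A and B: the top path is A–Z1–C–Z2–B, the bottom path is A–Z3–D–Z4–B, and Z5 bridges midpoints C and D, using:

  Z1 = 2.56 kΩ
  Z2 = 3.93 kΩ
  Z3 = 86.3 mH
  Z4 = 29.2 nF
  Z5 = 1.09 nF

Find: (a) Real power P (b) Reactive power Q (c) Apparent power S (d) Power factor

Step 1 — Angular frequency: ω = 2π·f = 2π·38 = 238.8 rad/s.
Step 2 — Component impedances:
  Z1: Z = R = 2560 Ω
  Z2: Z = R = 3930 Ω
  Z3: Z = jωL = j·238.8·0.0863 = 0 + j20.61 Ω
  Z4: Z = 1/(jωC) = -j/(ω·C) = 0 - j1.434e+05 Ω
  Z5: Z = 1/(jωC) = -j/(ω·C) = 0 - j3.842e+06 Ω
Step 3 — Bridge requires nodal analysis (the Z5 bridge couples midpoints C and D, so the two paths cannot be reduced to a simple series/parallel combination). Setting node B to ground and injecting 1 A at node A, the 3-node admittance system at A, C, D solves to V_A = Z_AB = 6477 - j294.8 Ω = 6483∠-2.6° Ω.
Step 4 — Source phasor: V = 24.9∠-86.5° V = 1.52 - j24.85 V.
Step 5 — Current: I = V / Z = 0.0004085 - j0.003819 A = 0.003841∠-83.9° A.
Step 6 — Complex power: S = V·I* = 0.09553 - j0.004348 VA.
Step 7 — Real power: P = Re(S) = 0.09553 W.
Step 8 — Reactive power: Q = Im(S) = -0.004348 VAR.
Step 9 — Apparent power: |S| = 0.09563 VA.
Step 10 — Power factor: PF = P/|S| = 0.999 (leading).

(a) P = 0.09553 W  (b) Q = -0.004348 VAR  (c) S = 0.09563 VA  (d) PF = 0.999 (leading)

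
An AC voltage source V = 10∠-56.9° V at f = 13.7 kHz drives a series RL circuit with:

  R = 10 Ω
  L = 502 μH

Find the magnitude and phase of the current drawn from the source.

Step 1 — Angular frequency: ω = 2π·f = 2π·1.37e+04 = 8.608e+04 rad/s.
Step 2 — Component impedances:
  R: Z = R = 10 Ω
  L: Z = jωL = j·8.608e+04·0.000502 = 0 + j43.21 Ω
Step 3 — Series combination: Z_total = R + L = 10 + j43.21 Ω = 44.35∠77.0° Ω.
Step 4 — Source phasor: V = 10∠-56.9° V = 5.461 - j8.377 V.
Step 5 — Ohm's law: I = V / Z_total = (5.461 - j8.377) / (10 + j43.21) = -0.1562 - j0.1625 A.
Step 6 — Convert to polar: |I| = 0.2255 A, ∠I = -133.9°.

I = 0.2255∠-133.9° A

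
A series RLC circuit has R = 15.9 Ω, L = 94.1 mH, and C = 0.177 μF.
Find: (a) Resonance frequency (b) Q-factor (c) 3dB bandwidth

Step 1 — Resonance condition Im(Z)=0 gives ω₀ = 1/√(LC).
Step 2 — ω₀ = 1/√(0.0941·1.77e-07) = 7749 rad/s.
Step 3 — f₀ = ω₀/(2π) = 1233 Hz.
Step 4 — Series Q: Q = ω₀L/R = 7749·0.0941/15.9 = 45.86.
Step 5 — 3dB bandwidth: Δω = ω₀/Q = 169 rad/s; BW = Δω/(2π) = 26.89 Hz.

(a) f₀ = 1233 Hz  (b) Q = 45.86  (c) BW = 26.89 Hz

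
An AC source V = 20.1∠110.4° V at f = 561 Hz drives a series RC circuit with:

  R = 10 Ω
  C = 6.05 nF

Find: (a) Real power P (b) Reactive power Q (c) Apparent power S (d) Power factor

Step 1 — Angular frequency: ω = 2π·f = 2π·561 = 3525 rad/s.
Step 2 — Component impedances:
  R: Z = R = 10 Ω
  C: Z = 1/(jωC) = -j/(ω·C) = 0 - j4.689e+04 Ω
Step 3 — Series combination: Z_total = R + C = 10 - j4.689e+04 Ω = 4.689e+04∠-90.0° Ω.
Step 4 — Source phasor: V = 20.1∠110.4° V = -7.006 + j18.84 V.
Step 5 — Current: I = V / Z = -0.0004018 - j0.0001493 A = 0.0004286∠-159.6° A.
Step 6 — Complex power: S = V·I* = 1.837e-06 - j0.008616 VA.
Step 7 — Real power: P = Re(S) = 1.837e-06 W.
Step 8 — Reactive power: Q = Im(S) = -0.008616 VAR.
Step 9 — Apparent power: |S| = 0.008616 VA.
Step 10 — Power factor: PF = P/|S| = 0.0002133 (leading).

(a) P = 1.837e-06 W  (b) Q = -0.008616 VAR  (c) S = 0.008616 VA  (d) PF = 0.0002133 (leading)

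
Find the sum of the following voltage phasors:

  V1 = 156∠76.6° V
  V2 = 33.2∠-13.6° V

Step 1 — Convert each phasor to rectangular form:
  V1 = 156·(cos(76.6°) + j·sin(76.6°)) = 36.15 + j151.8 V
  V2 = 33.2·(cos(-13.6°) + j·sin(-13.6°)) = 32.27 - j7.807 V
Step 2 — Sum components: V_total = 68.42 + j143.9 V.
Step 3 — Convert to polar: |V_total| = 159.4 V, ∠V_total = 64.6°.

V_total = 159.4∠64.6° V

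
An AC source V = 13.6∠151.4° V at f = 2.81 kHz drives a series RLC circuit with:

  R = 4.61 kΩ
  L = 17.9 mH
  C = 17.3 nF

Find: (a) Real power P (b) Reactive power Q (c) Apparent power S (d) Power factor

Step 1 — Angular frequency: ω = 2π·f = 2π·2810 = 1.766e+04 rad/s.
Step 2 — Component impedances:
  R: Z = R = 4610 Ω
  L: Z = jωL = j·1.766e+04·0.0179 = 0 + j316 Ω
  C: Z = 1/(jωC) = -j/(ω·C) = 0 - j3274 Ω
Step 3 — Series combination: Z_total = R + L + C = 4610 - j2958 Ω = 5477∠-32.7° Ω.
Step 4 — Source phasor: V = 13.6∠151.4° V = -11.94 + j6.51 V.
Step 5 — Current: I = V / Z = -0.002477 - j0.0001769 A = 0.002483∠-175.9° A.
Step 6 — Complex power: S = V·I* = 0.02842 - j0.01824 VA.
Step 7 — Real power: P = Re(S) = 0.02842 W.
Step 8 — Reactive power: Q = Im(S) = -0.01824 VAR.
Step 9 — Apparent power: |S| = 0.03377 VA.
Step 10 — Power factor: PF = P/|S| = 0.8417 (leading).

(a) P = 0.02842 W  (b) Q = -0.01824 VAR  (c) S = 0.03377 VA  (d) PF = 0.8417 (leading)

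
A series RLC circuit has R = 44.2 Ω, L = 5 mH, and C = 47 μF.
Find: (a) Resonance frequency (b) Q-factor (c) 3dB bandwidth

Step 1 — Resonance condition Im(Z)=0 gives ω₀ = 1/√(LC).
Step 2 — ω₀ = 1/√(0.005·4.7e-05) = 2063 rad/s.
Step 3 — f₀ = ω₀/(2π) = 328.3 Hz.
Step 4 — Series Q: Q = ω₀L/R = 2063·0.005/44.2 = 0.2334.
Step 5 — 3dB bandwidth: Δω = ω₀/Q = 8840 rad/s; BW = Δω/(2π) = 1407 Hz.

(a) f₀ = 328.3 Hz  (b) Q = 0.2334  (c) BW = 1407 Hz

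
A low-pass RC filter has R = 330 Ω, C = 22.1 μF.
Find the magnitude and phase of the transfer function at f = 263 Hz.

Step 1 — Angular frequency: ω = 2π·263 = 1652 rad/s.
Step 2 — Transfer function: H(jω) = 1/(1 + jωRC).
Step 3 — Denominator: 1 + jωRC = 1 + j·1652·330·2.21e-05 = 1 + j12.05.
Step 4 — H = 0.006838 - j0.08241.
Step 5 — Magnitude: |H| = 0.08269 (-21.7 dB); phase: φ = -85.3°.

|H| = 0.08269 (-21.7 dB), φ = -85.3°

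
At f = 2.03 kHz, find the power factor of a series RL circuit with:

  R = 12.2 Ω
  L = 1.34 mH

Step 1 — Angular frequency: ω = 2π·f = 2π·2030 = 1.275e+04 rad/s.
Step 2 — Component impedances:
  R: Z = R = 12.2 Ω
  L: Z = jωL = j·1.275e+04·0.00134 = 0 + j17.09 Ω
Step 3 — Series combination: Z_total = R + L = 12.2 + j17.09 Ω = 21∠54.5° Ω.
Step 4 — Power factor: PF = cos(φ) = Re(Z)/|Z| = 12.2/21 = 0.581.
Step 5 — Type: Im(Z) = 17.09 ⇒ lagging (phase φ = 54.5°).

PF = 0.581 (lagging, φ = 54.5°)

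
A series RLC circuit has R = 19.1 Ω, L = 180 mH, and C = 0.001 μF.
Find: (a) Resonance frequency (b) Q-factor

Step 1 — Resonance condition Im(Z)=0 gives ω₀ = 1/√(LC).
Step 2 — ω₀ = 1/√(0.18·1e-09) = 7.454e+04 rad/s.
Step 3 — f₀ = ω₀/(2π) = 1.186e+04 Hz.
Step 4 — Series Q: Q = ω₀L/R = 7.454e+04·0.18/19.1 = 702.4.

(a) f₀ = 1.186e+04 Hz  (b) Q = 702.4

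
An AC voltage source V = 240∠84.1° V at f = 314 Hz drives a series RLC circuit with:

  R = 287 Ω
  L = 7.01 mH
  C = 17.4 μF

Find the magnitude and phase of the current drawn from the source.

Step 1 — Angular frequency: ω = 2π·f = 2π·314 = 1973 rad/s.
Step 2 — Component impedances:
  R: Z = R = 287 Ω
  L: Z = jωL = j·1973·0.00701 = 0 + j13.83 Ω
  C: Z = 1/(jωC) = -j/(ω·C) = 0 - j29.13 Ω
Step 3 — Series combination: Z_total = R + L + C = 287 - j15.3 Ω = 287.4∠-3.1° Ω.
Step 4 — Source phasor: V = 240∠84.1° V = 24.67 + j238.7 V.
Step 5 — Ohm's law: I = V / Z_total = (24.67 + j238.7) / (287 - j15.3) = 0.0415 + j0.834 A.
Step 6 — Convert to polar: |I| = 0.8351 A, ∠I = 87.2°.

I = 0.8351∠87.2° A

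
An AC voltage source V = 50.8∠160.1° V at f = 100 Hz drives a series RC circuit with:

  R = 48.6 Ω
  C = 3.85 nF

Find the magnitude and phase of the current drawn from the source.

Step 1 — Angular frequency: ω = 2π·f = 2π·100 = 628.3 rad/s.
Step 2 — Component impedances:
  R: Z = R = 48.6 Ω
  C: Z = 1/(jωC) = -j/(ω·C) = 0 - j4.134e+05 Ω
Step 3 — Series combination: Z_total = R + C = 48.6 - j4.134e+05 Ω = 4.134e+05∠-90.0° Ω.
Step 4 — Source phasor: V = 50.8∠160.1° V = -47.77 + j17.29 V.
Step 5 — Ohm's law: I = V / Z_total = (-47.77 + j17.29) / (48.6 - j4.134e+05) = -4.184e-05 - j0.0001155 A.
Step 6 — Convert to polar: |I| = 0.0001229 A, ∠I = -109.9°.

I = 0.0001229∠-109.9° A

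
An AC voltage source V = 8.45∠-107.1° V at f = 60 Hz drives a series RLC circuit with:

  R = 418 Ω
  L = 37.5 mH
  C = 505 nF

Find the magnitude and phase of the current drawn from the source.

Step 1 — Angular frequency: ω = 2π·f = 2π·60 = 377 rad/s.
Step 2 — Component impedances:
  R: Z = R = 418 Ω
  L: Z = jωL = j·377·0.0375 = 0 + j14.14 Ω
  C: Z = 1/(jωC) = -j/(ω·C) = 0 - j5253 Ω
Step 3 — Series combination: Z_total = R + L + C = 418 - j5239 Ω = 5255∠-85.4° Ω.
Step 4 — Source phasor: V = 8.45∠-107.1° V = -2.485 - j8.076 V.
Step 5 — Ohm's law: I = V / Z_total = (-2.485 - j8.076) / (418 - j5239) = 0.001494 - j0.0005935 A.
Step 6 — Convert to polar: |I| = 0.001608 A, ∠I = -21.7°.

I = 0.001608∠-21.7° A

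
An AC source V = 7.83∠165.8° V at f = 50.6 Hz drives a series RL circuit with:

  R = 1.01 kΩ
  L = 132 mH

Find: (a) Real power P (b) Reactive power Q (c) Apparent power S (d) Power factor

Step 1 — Angular frequency: ω = 2π·f = 2π·50.6 = 317.9 rad/s.
Step 2 — Component impedances:
  R: Z = R = 1010 Ω
  L: Z = jωL = j·317.9·0.132 = 0 + j41.97 Ω
Step 3 — Series combination: Z_total = R + L = 1010 + j41.97 Ω = 1011∠2.4° Ω.
Step 4 — Source phasor: V = 7.83∠165.8° V = -7.591 + j1.921 V.
Step 5 — Current: I = V / Z = -0.007424 + j0.00221 A = 0.007746∠163.4° A.
Step 6 — Complex power: S = V·I* = 0.0606 + j0.002518 VA.
Step 7 — Real power: P = Re(S) = 0.0606 W.
Step 8 — Reactive power: Q = Im(S) = 0.002518 VAR.
Step 9 — Apparent power: |S| = 0.06065 VA.
Step 10 — Power factor: PF = P/|S| = 0.9991 (lagging).

(a) P = 0.0606 W  (b) Q = 0.002518 VAR  (c) S = 0.06065 VA  (d) PF = 0.9991 (lagging)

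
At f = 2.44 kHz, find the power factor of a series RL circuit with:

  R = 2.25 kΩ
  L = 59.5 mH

Step 1 — Angular frequency: ω = 2π·f = 2π·2440 = 1.533e+04 rad/s.
Step 2 — Component impedances:
  R: Z = R = 2250 Ω
  L: Z = jωL = j·1.533e+04·0.0595 = 0 + j912.2 Ω
Step 3 — Series combination: Z_total = R + L = 2250 + j912.2 Ω = 2428∠22.1° Ω.
Step 4 — Power factor: PF = cos(φ) = Re(Z)/|Z| = 2250/2428 = 0.9267.
Step 5 — Type: Im(Z) = 912.2 ⇒ lagging (phase φ = 22.1°).

PF = 0.9267 (lagging, φ = 22.1°)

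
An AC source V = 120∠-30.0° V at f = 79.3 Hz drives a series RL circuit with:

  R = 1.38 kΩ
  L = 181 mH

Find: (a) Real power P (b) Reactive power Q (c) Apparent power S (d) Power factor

Step 1 — Angular frequency: ω = 2π·f = 2π·79.3 = 498.3 rad/s.
Step 2 — Component impedances:
  R: Z = R = 1380 Ω
  L: Z = jωL = j·498.3·0.181 = 0 + j90.18 Ω
Step 3 — Series combination: Z_total = R + L = 1380 + j90.18 Ω = 1383∠3.7° Ω.
Step 4 — Source phasor: V = 120∠-30.0° V = 103.9 - j60 V.
Step 5 — Current: I = V / Z = 0.07216 - j0.04819 A = 0.08677∠-33.7° A.
Step 6 — Complex power: S = V·I* = 10.39 + j0.679 VA.
Step 7 — Real power: P = Re(S) = 10.39 W.
Step 8 — Reactive power: Q = Im(S) = 0.679 VAR.
Step 9 — Apparent power: |S| = 10.41 VA.
Step 10 — Power factor: PF = P/|S| = 0.9979 (lagging).

(a) P = 10.39 W  (b) Q = 0.679 VAR  (c) S = 10.41 VA  (d) PF = 0.9979 (lagging)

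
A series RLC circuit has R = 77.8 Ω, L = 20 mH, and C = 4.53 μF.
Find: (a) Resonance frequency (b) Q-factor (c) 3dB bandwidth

Step 1 — Resonance: ω₀ = 1/√(LC) = 1/√(0.02·4.53e-06) = 3322 rad/s.
Step 2 — f₀ = ω₀/(2π) = 528.8 Hz.
Step 3 — Series Q: Q = ω₀L/R = 3322·0.02/77.8 = 0.8541.
Step 4 — Bandwidth: Δω = ω₀/Q = 3890 rad/s; BW = Δω/(2π) = 619.1 Hz.

(a) f₀ = 528.8 Hz  (b) Q = 0.8541  (c) BW = 619.1 Hz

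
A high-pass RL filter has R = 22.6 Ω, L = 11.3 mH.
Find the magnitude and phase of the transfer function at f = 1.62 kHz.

Step 1 — Angular frequency: ω = 2π·1620 = 1.018e+04 rad/s.
Step 2 — Transfer function: H(jω) = jωL/(R + jωL).
Step 3 — Numerator jωL = j·115; denominator R + jωL = 22.6 + j115.
Step 4 — H = 0.9628 + j0.1892.
Step 5 — Magnitude: |H| = 0.9812 (-0.2 dB); phase: φ = 11.1°.

|H| = 0.9812 (-0.2 dB), φ = 11.1°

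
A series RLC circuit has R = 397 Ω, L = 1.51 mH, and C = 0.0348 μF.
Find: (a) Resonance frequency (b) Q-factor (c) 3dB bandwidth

Step 1 — Resonance condition Im(Z)=0 gives ω₀ = 1/√(LC).
Step 2 — ω₀ = 1/√(0.00151·3.48e-08) = 1.38e+05 rad/s.
Step 3 — f₀ = ω₀/(2π) = 2.196e+04 Hz.
Step 4 — Series Q: Q = ω₀L/R = 1.38e+05·0.00151/397 = 0.5247.
Step 5 — 3dB bandwidth: Δω = ω₀/Q = 2.629e+05 rad/s; BW = Δω/(2π) = 4.184e+04 Hz.

(a) f₀ = 2.196e+04 Hz  (b) Q = 0.5247  (c) BW = 4.184e+04 Hz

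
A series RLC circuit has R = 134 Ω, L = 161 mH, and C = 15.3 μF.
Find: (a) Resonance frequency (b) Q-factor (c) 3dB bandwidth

Step 1 — Resonance: ω₀ = 1/√(LC) = 1/√(0.161·1.53e-05) = 637.1 rad/s.
Step 2 — f₀ = ω₀/(2π) = 101.4 Hz.
Step 3 — Series Q: Q = ω₀L/R = 637.1·0.161/134 = 0.7655.
Step 4 — Bandwidth: Δω = ω₀/Q = 832.3 rad/s; BW = Δω/(2π) = 132.5 Hz.

(a) f₀ = 101.4 Hz  (b) Q = 0.7655  (c) BW = 132.5 Hz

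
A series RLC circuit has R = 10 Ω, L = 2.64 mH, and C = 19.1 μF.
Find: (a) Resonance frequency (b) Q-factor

Step 1 — Resonance condition Im(Z)=0 gives ω₀ = 1/√(LC).
Step 2 — ω₀ = 1/√(0.00264·1.91e-05) = 4453 rad/s.
Step 3 — f₀ = ω₀/(2π) = 708.8 Hz.
Step 4 — Series Q: Q = ω₀L/R = 4453·0.00264/10 = 1.176.

(a) f₀ = 708.8 Hz  (b) Q = 1.176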